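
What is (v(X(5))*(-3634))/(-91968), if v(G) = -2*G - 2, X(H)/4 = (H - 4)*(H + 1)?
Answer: -45425/22992 ≈ -1.9757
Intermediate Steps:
X(H) = 4*(1 + H)*(-4 + H) (X(H) = 4*((H - 4)*(H + 1)) = 4*((-4 + H)*(1 + H)) = 4*((1 + H)*(-4 + H)) = 4*(1 + H)*(-4 + H))
v(G) = -2 - 2*G
(v(X(5))*(-3634))/(-91968) = ((-2 - 2*(-16 - 12*5 + 4*5²))*(-3634))/(-91968) = ((-2 - 2*(-16 - 60 + 4*25))*(-3634))*(-1/91968) = ((-2 - 2*(-16 - 60 + 100))*(-3634))*(-1/91968) = ((-2 - 2*24)*(-3634))*(-1/91968) = ((-2 - 48)*(-3634))*(-1/91968) = -50*(-3634)*(-1/91968) = 181700*(-1/91968) = -45425/22992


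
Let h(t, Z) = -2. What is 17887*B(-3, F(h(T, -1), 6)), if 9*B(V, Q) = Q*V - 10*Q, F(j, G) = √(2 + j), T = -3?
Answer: 0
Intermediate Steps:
B(V, Q) = -10*Q/9 + Q*V/9 (B(V, Q) = (Q*V - 10*Q)/9 = (-10*Q + Q*V)/9 = -10*Q/9 + Q*V/9)
17887*B(-3, F(h(T, -1), 6)) = 17887*(√(2 - 2)*(-10 - 3)/9) = 17887*((⅑)*√0*(-13)) = 17887*((⅑)*0*(-13)) = 17887*0 = 0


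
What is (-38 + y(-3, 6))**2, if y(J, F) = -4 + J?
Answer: 2025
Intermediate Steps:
(-38 + y(-3, 6))**2 = (-38 + (-4 - 3))**2 = (-38 - 7)**2 = (-45)**2 = 2025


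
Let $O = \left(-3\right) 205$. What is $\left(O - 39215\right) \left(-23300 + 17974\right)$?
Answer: $212134580$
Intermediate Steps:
$O = -615$
$\left(O - 39215\right) \left(-23300 + 17974\right) = \left(-615 - 39215\right) \left(-23300 + 17974\right) = \left(-39830\right) \left(-5326\right) = 212134580$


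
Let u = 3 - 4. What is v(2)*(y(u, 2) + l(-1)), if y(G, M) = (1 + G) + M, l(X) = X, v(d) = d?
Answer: 2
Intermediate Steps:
u = -1
y(G, M) = 1 + G + M
v(2)*(y(u, 2) + l(-1)) = 2*((1 - 1 + 2) - 1) = 2*(2 - 1) = 2*1 = 2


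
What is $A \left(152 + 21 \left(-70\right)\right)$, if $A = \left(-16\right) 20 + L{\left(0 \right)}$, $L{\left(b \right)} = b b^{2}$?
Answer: $421760$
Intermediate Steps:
$L{\left(b \right)} = b^{3}$
$A = -320$ ($A = \left(-16\right) 20 + 0^{3} = -320 + 0 = -320$)
$A \left(152 + 21 \left(-70\right)\right) = - 320 \left(152 + 21 \left(-70\right)\right) = - 320 \left(152 - 1470\right) = \left(-320\right) \left(-1318\right) = 421760$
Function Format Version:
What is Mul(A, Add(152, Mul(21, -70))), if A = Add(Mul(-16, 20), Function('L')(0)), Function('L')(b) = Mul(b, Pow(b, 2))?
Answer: 421760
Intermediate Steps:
Function('L')(b) = Pow(b, 3)
A = -320 (A = Add(Mul(-16, 20), Pow(0, 3)) = Add(-320, 0) = -320)
Mul(A, Add(152, Mul(21, -70))) = Mul(-320, Add(152, Mul(21, -70))) = Mul(-320, Add(152, -1470)) = Mul(-320, -1318) = 421760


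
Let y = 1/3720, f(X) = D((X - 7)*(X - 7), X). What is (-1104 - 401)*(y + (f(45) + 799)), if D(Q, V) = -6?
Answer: -887938261/744 ≈ -1.1935e+6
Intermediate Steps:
f(X) = -6
y = 1/3720 ≈ 0.00026882
(-1104 - 401)*(y + (f(45) + 799)) = (-1104 - 401)*(1/3720 + (-6 + 799)) = -1505*(1/3720 + 793) = -1505*2949961/3720 = -887938261/744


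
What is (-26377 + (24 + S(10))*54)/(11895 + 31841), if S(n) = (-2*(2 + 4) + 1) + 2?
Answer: -25567/43736 ≈ -0.58458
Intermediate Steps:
S(n) = -9 (S(n) = (-2*6 + 1) + 2 = (-12 + 1) + 2 = -11 + 2 = -9)
(-26377 + (24 + S(10))*54)/(11895 + 31841) = (-26377 + (24 - 9)*54)/(11895 + 31841) = (-26377 + 15*54)/43736 = (-26377 + 810)*(1/43736) = -25567*1/43736 = -25567/43736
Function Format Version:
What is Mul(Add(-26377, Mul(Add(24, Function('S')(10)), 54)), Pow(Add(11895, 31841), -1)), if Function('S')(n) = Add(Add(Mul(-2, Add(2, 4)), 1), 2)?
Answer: Rational(-25567, 43736) ≈ -0.58458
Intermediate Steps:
Function('S')(n) = -9 (Function('S')(n) = Add(Add(Mul(-2, 6), 1), 2) = Add(Add(-12, 1), 2) = Add(-11, 2) = -9)
Mul(Add(-26377, Mul(Add(24, Function('S')(10)), 54)), Pow(Add(11895, 31841), -1)) = Mul(Add(-26377, Mul(Add(24, -9), 54)), Pow(Add(11895, 31841), -1)) = Mul(Add(-26377, Mul(15, 54)), Pow(43736, -1)) = Mul(Add(-26377, 810), Rational(1, 43736)) = Mul(-25567, Rational(1, 43736)) = Rational(-25567, 43736)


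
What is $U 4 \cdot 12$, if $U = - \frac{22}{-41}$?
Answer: $\frac{1056}{41} \approx 25.756$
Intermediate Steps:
$U = \frac{22}{41}$ ($U = \left(-22\right) \left(- \frac{1}{41}\right) = \frac{22}{41} \approx 0.53658$)
$U 4 \cdot 12 = \frac{22}{41} \cdot 4 \cdot 12 = \frac{88}{41} \cdot 12 = \frac{1056}{41}$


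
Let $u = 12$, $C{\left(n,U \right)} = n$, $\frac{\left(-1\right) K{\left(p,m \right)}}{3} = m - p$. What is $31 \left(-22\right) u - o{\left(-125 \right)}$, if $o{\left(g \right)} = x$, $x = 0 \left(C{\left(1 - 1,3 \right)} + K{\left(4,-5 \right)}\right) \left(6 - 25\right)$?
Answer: $-8184$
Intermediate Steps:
$K{\left(p,m \right)} = - 3 m + 3 p$ ($K{\left(p,m \right)} = - 3 \left(m - p\right) = - 3 m + 3 p$)
$x = 0$ ($x = 0 \left(\left(1 - 1\right) + \left(\left(-3\right) \left(-5\right) + 3 \cdot 4\right)\right) \left(6 - 25\right) = 0 \left(0 + \left(15 + 12\right)\right) \left(-19\right) = 0 \left(0 + 27\right) \left(-19\right) = 0 \cdot 27 \left(-19\right) = 0 \left(-513\right) = 0$)
$o{\left(g \right)} = 0$
$31 \left(-22\right) u - o{\left(-125 \right)} = 31 \left(-22\right) 12 - 0 = \left(-682\right) 12 + 0 = -8184 + 0 = -8184$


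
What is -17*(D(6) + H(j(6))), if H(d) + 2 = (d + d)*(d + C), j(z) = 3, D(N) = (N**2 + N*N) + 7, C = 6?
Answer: -2227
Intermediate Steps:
D(N) = 7 + 2*N**2 (D(N) = (N**2 + N**2) + 7 = 2*N**2 + 7 = 7 + 2*N**2)
H(d) = -2 + 2*d*(6 + d) (H(d) = -2 + (d + d)*(d + 6) = -2 + (2*d)*(6 + d) = -2 + 2*d*(6 + d))
-17*(D(6) + H(j(6))) = -17*((7 + 2*6**2) + (-2 + 2*3**2 + 12*3)) = -17*((7 + 2*36) + (-2 + 2*9 + 36)) = -17*((7 + 72) + (-2 + 18 + 36)) = -17*(79 + 52) = -17*131 = -2227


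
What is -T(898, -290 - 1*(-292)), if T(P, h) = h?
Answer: -2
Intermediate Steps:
-T(898, -290 - 1*(-292)) = -(-290 - 1*(-292)) = -(-290 + 292) = -1*2 = -2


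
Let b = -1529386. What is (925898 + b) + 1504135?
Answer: 900647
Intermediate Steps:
(925898 + b) + 1504135 = (925898 - 1529386) + 1504135 = -603488 + 1504135 = 900647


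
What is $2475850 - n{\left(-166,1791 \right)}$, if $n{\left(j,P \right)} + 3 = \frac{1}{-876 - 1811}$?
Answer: $\frac{6652617012}{2687} \approx 2.4759 \cdot 10^{6}$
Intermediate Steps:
$n{\left(j,P \right)} = - \frac{8062}{2687}$ ($n{\left(j,P \right)} = -3 + \frac{1}{-876 - 1811} = -3 + \frac{1}{-2687} = -3 - \frac{1}{2687} = - \frac{8062}{2687}$)
$2475850 - n{\left(-166,1791 \right)} = 2475850 - - \frac{8062}{2687} = 2475850 + \frac{8062}{2687} = \frac{6652617012}{2687}$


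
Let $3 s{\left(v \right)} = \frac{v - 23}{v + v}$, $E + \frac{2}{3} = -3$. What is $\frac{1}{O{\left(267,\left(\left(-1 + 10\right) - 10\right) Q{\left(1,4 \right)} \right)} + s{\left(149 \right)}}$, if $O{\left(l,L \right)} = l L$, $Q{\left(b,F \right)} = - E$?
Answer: $- \frac{149}{145850} \approx -0.0010216$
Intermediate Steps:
$E = - \frac{11}{3}$ ($E = - \frac{2}{3} - 3 = - \frac{11}{3} \approx -3.6667$)
$Q{\left(b,F \right)} = \frac{11}{3}$ ($Q{\left(b,F \right)} = \left(-1\right) \left(- \frac{11}{3}\right) = \frac{11}{3}$)
$s{\left(v \right)} = \frac{-23 + v}{6 v}$ ($s{\left(v \right)} = \frac{\left(v - 23\right) \frac{1}{v + v}}{3} = \frac{\left(-23 + v\right) \frac{1}{2 v}}{3} = \frac{\frac{1}{2} \frac{1}{v} \left(-23 + v\right)}{3} = \frac{-23 + v}{6 v}$)
$O{\left(l,L \right)} = L l$
$\frac{1}{O{\left(267,\left(\left(-1 + 10\right) - 10\right) Q{\left(1,4 \right)} \right)} + s{\left(149 \right)}} = \frac{1}{\left(\left(-1 + 10\right) - 10\right) \frac{11}{3} \cdot 267 + \frac{-23 + 149}{6 \cdot 149}} = \frac{1}{\left(9 - 10\right) \frac{11}{3} \cdot 267 + \frac{1}{6} \cdot \frac{1}{149} \cdot 126} = \frac{1}{\left(-1\right) \frac{11}{3} \cdot 267 + \frac{21}{149}} = \frac{1}{\left(- \frac{11}{3}\right) 267 + \frac{21}{149}} = \frac{1}{-979 + \frac{21}{149}} = \frac{1}{- \frac{145850}{149}} = - \frac{149}{145850}$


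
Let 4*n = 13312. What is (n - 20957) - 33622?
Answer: -51251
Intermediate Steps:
n = 3328 (n = (1/4)*13312 = 3328)
(n - 20957) - 33622 = (3328 - 20957) - 33622 = -17629 - 33622 = -51251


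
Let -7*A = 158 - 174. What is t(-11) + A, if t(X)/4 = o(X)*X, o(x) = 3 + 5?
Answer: -2448/7 ≈ -349.71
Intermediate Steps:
o(x) = 8
t(X) = 32*X (t(X) = 4*(8*X) = 32*X)
A = 16/7 (A = -(158 - 174)/7 = -1/7*(-16) = 16/7 ≈ 2.2857)
t(-11) + A = 32*(-11) + 16/7 = -352 + 16/7 = -2448/7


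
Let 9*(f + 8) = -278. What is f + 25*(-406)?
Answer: -91700/9 ≈ -10189.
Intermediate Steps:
f = -350/9 (f = -8 + (⅑)*(-278) = -8 - 278/9 = -350/9 ≈ -38.889)
f + 25*(-406) = -350/9 + 25*(-406) = -350/9 - 10150 = -91700/9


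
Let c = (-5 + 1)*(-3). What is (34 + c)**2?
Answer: 2116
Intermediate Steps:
c = 12 (c = -4*(-3) = 12)
(34 + c)**2 = (34 + 12)**2 = 46**2 = 2116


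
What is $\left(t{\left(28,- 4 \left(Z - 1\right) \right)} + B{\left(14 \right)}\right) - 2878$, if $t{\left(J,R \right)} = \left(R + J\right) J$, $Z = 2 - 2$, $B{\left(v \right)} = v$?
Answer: $-1968$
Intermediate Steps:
$Z = 0$
$t{\left(J,R \right)} = J \left(J + R\right)$ ($t{\left(J,R \right)} = \left(J + R\right) J = J \left(J + R\right)$)
$\left(t{\left(28,- 4 \left(Z - 1\right) \right)} + B{\left(14 \right)}\right) - 2878 = \left(28 \left(28 - 4 \left(0 - 1\right)\right) + 14\right) - 2878 = \left(28 \left(28 - -4\right) + 14\right) - 2878 = \left(28 \left(28 + 4\right) + 14\right) - 2878 = \left(28 \cdot 32 + 14\right) - 2878 = \left(896 + 14\right) - 2878 = 910 - 2878 = -1968$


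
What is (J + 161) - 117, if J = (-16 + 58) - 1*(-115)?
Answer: 201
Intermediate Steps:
J = 157 (J = 42 + 115 = 157)
(J + 161) - 117 = (157 + 161) - 117 = 318 - 117 = 201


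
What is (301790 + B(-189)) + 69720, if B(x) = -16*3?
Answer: 371462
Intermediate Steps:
B(x) = -48
(301790 + B(-189)) + 69720 = (301790 - 48) + 69720 = 301742 + 69720 = 371462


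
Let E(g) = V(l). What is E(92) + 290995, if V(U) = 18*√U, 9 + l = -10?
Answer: 290995 + 18*I*√19 ≈ 2.91e+5 + 78.46*I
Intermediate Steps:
l = -19 (l = -9 - 10 = -19)
E(g) = 18*I*√19 (E(g) = 18*√(-19) = 18*(I*√19) = 18*I*√19)
E(92) + 290995 = 18*I*√19 + 290995 = 290995 + 18*I*√19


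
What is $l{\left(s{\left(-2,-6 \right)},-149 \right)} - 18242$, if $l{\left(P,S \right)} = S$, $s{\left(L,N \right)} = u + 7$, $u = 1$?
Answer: $-18391$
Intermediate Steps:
$s{\left(L,N \right)} = 8$ ($s{\left(L,N \right)} = 1 + 7 = 8$)
$l{\left(s{\left(-2,-6 \right)},-149 \right)} - 18242 = -149 - 18242 = -18391$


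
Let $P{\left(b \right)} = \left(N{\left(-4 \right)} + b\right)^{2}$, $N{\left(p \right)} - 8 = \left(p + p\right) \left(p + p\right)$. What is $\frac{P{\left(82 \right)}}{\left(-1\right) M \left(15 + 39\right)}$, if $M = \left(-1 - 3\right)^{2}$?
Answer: $- \frac{5929}{216} \approx -27.449$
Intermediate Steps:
$N{\left(p \right)} = 8 + 4 p^{2}$ ($N{\left(p \right)} = 8 + \left(p + p\right) \left(p + p\right) = 8 + 2 p 2 p = 8 + 4 p^{2}$)
$M = 16$ ($M = \left(-4\right)^{2} = 16$)
$P{\left(b \right)} = \left(72 + b\right)^{2}$ ($P{\left(b \right)} = \left(\left(8 + 4 \left(-4\right)^{2}\right) + b\right)^{2} = \left(\left(8 + 4 \cdot 16\right) + b\right)^{2} = \left(\left(8 + 64\right) + b\right)^{2} = \left(72 + b\right)^{2}$)
$\frac{P{\left(82 \right)}}{\left(-1\right) M \left(15 + 39\right)} = \frac{\left(72 + 82\right)^{2}}{\left(-1\right) 16 \left(15 + 39\right)} = \frac{154^{2}}{\left(-1\right) 16 \cdot 54} = \frac{23716}{\left(-1\right) 864} = \frac{23716}{-864} = 23716 \left(- \frac{1}{864}\right) = - \frac{5929}{216}$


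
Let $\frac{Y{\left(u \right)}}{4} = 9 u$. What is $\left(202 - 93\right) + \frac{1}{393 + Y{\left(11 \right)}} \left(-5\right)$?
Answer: $\frac{85996}{789} \approx 108.99$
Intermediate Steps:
$Y{\left(u \right)} = 36 u$ ($Y{\left(u \right)} = 4 \cdot 9 u = 36 u$)
$\left(202 - 93\right) + \frac{1}{393 + Y{\left(11 \right)}} \left(-5\right) = \left(202 - 93\right) + \frac{1}{393 + 36 \cdot 11} \left(-5\right) = \left(202 - 93\right) + \frac{1}{393 + 396} \left(-5\right) = 109 + \frac{1}{789} \left(-5\right) = 109 - \frac{5}{789} = \frac{85996}{789}$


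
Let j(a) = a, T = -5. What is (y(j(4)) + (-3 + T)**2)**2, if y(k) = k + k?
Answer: 5184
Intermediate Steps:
y(k) = 2*k
(y(j(4)) + (-3 + T)**2)**2 = (2*4 + (-3 - 5)**2)**2 = (8 + (-8)**2)**2 = (8 + 64)**2 = 72**2 = 5184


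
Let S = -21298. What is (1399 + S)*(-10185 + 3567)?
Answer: 131691582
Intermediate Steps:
(1399 + S)*(-10185 + 3567) = (1399 - 21298)*(-10185 + 3567) = -19899*(-6618) = 131691582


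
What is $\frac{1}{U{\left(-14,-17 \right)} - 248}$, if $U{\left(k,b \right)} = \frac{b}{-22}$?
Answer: $- \frac{22}{5439} \approx -0.0040449$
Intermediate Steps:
$U{\left(k,b \right)} = - \frac{b}{22}$ ($U{\left(k,b \right)} = b \left(- \frac{1}{22}\right) = - \frac{b}{22}$)
$\frac{1}{U{\left(-14,-17 \right)} - 248} = \frac{1}{\left(- \frac{1}{22}\right) \left(-17\right) - 248} = \frac{1}{\frac{17}{22} - 248} = \frac{1}{- \frac{5439}{22}} = - \frac{22}{5439}$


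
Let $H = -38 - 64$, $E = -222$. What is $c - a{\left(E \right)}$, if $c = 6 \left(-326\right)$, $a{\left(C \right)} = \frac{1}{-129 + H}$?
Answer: $- \frac{451835}{231} \approx -1956.0$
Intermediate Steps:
$H = -102$ ($H = -38 - 64 = -102$)
$a{\left(C \right)} = - \frac{1}{231}$ ($a{\left(C \right)} = \frac{1}{-129 - 102} = \frac{1}{-231} = - \frac{1}{231}$)
$c = -1956$
$c - a{\left(E \right)} = -1956 - - \frac{1}{231} = -1956 + \frac{1}{231} = - \frac{451835}{231}$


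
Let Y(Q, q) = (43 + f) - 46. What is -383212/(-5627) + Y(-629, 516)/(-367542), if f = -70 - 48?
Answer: 140847185771/2068158834 ≈ 68.103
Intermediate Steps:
f = -118
Y(Q, q) = -121 (Y(Q, q) = (43 - 118) - 46 = -75 - 46 = -121)
-383212/(-5627) + Y(-629, 516)/(-367542) = -383212/(-5627) - 121/(-367542) = -383212*(-1/5627) - 121*(-1/367542) = 383212/5627 + 121/367542 = 140847185771/2068158834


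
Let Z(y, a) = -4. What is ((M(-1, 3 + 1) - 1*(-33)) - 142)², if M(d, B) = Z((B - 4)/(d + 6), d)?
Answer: 12769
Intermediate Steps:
M(d, B) = -4
((M(-1, 3 + 1) - 1*(-33)) - 142)² = ((-4 - 1*(-33)) - 142)² = ((-4 + 33) - 142)² = (29 - 142)² = (-113)² = 12769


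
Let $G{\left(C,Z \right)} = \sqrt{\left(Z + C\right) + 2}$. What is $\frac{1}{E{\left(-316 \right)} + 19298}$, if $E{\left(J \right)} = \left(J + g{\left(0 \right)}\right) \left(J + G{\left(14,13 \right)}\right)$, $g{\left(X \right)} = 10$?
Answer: $\frac{57997}{6725946296} + \frac{153 \sqrt{29}}{6725946296} \approx 8.7454 \cdot 10^{-6}$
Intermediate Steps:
$G{\left(C,Z \right)} = \sqrt{2 + C + Z}$ ($G{\left(C,Z \right)} = \sqrt{\left(C + Z\right) + 2} = \sqrt{2 + C + Z}$)
$E{\left(J \right)} = \left(10 + J\right) \left(J + \sqrt{29}\right)$ ($E{\left(J \right)} = \left(J + 10\right) \left(J + \sqrt{2 + 14 + 13}\right) = \left(10 + J\right) \left(J + \sqrt{29}\right)$)
$\frac{1}{E{\left(-316 \right)} + 19298} = \frac{1}{\left(\left(-316\right)^{2} + 10 \left(-316\right) + 10 \sqrt{29} - 316 \sqrt{29}\right) + 19298} = \frac{1}{\left(99856 - 3160 + 10 \sqrt{29} - 316 \sqrt{29}\right) + 19298} = \frac{1}{\left(96696 - 306 \sqrt{29}\right) + 19298} = \frac{1}{115994 - 306 \sqrt{29}}$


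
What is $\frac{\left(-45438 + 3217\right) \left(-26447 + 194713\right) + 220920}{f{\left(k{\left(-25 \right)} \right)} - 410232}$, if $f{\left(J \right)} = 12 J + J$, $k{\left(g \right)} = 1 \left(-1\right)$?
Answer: $\frac{7104137866}{410245} \approx 17317.0$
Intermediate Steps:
$k{\left(g \right)} = -1$
$f{\left(J \right)} = 13 J$
$\frac{\left(-45438 + 3217\right) \left(-26447 + 194713\right) + 220920}{f{\left(k{\left(-25 \right)} \right)} - 410232} = \frac{\left(-45438 + 3217\right) \left(-26447 + 194713\right) + 220920}{13 \left(-1\right) - 410232} = \frac{\left(-42221\right) 168266 + 220920}{-13 - 410232} = \frac{-7104358786 + 220920}{-410245} = \left(-7104137866\right) \left(- \frac{1}{410245}\right) = \frac{7104137866}{410245}$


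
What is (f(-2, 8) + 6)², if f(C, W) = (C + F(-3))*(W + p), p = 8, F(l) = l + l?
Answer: 14884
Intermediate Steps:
F(l) = 2*l
f(C, W) = (-6 + C)*(8 + W) (f(C, W) = (C + 2*(-3))*(W + 8) = (C - 6)*(8 + W) = (-6 + C)*(8 + W))
(f(-2, 8) + 6)² = ((-48 - 6*8 + 8*(-2) - 2*8) + 6)² = ((-48 - 48 - 16 - 16) + 6)² = (-128 + 6)² = (-122)² = 14884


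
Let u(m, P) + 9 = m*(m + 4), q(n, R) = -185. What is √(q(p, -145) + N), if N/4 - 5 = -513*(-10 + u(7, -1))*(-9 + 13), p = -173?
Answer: I*√476229 ≈ 690.09*I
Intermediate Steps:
u(m, P) = -9 + m*(4 + m) (u(m, P) = -9 + m*(m + 4) = -9 + m*(4 + m))
N = -476044 (N = 20 + 4*(-513*(-10 + (-9 + 7² + 4*7))*(-9 + 13)) = 20 + 4*(-513*(-10 + (-9 + 49 + 28))*4) = 20 + 4*(-513*(-10 + 68)*4) = 20 + 4*(-29754*4) = 20 + 4*(-513*232) = 20 + 4*(-119016) = 20 - 476064 = -476044)
√(q(p, -145) + N) = √(-185 - 476044) = √(-476229) = I*√476229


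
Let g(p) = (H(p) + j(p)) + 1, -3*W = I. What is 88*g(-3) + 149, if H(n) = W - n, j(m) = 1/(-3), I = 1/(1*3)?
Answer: 4157/9 ≈ 461.89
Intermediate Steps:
I = ⅓ (I = 1/3 = ⅓ ≈ 0.33333)
j(m) = -⅓
W = -⅑ (W = -⅓*⅓ = -⅑ ≈ -0.11111)
H(n) = -⅑ - n
g(p) = 5/9 - p (g(p) = ((-⅑ - p) - ⅓) + 1 = (-4/9 - p) + 1 = 5/9 - p)
88*g(-3) + 149 = 88*(5/9 - 1*(-3)) + 149 = 88*(5/9 + 3) + 149 = 88*(32/9) + 149 = 2816/9 + 149 = 4157/9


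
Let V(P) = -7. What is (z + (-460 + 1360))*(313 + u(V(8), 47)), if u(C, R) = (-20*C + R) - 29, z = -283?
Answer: 290607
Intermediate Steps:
u(C, R) = -29 + R - 20*C (u(C, R) = (R - 20*C) - 29 = -29 + R - 20*C)
(z + (-460 + 1360))*(313 + u(V(8), 47)) = (-283 + (-460 + 1360))*(313 + (-29 + 47 - 20*(-7))) = (-283 + 900)*(313 + (-29 + 47 + 140)) = 617*(313 + 158) = 617*471 = 290607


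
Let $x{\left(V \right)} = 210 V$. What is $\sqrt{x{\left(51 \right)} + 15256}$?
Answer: $\sqrt{25966} \approx 161.14$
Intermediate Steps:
$\sqrt{x{\left(51 \right)} + 15256} = \sqrt{210 \cdot 51 + 15256} = \sqrt{10710 + 15256} = \sqrt{25966}$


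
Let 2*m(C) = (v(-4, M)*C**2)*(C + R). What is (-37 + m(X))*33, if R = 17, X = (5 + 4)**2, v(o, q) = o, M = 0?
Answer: -42437769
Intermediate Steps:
X = 81 (X = 9**2 = 81)
m(C) = -2*C**2*(17 + C) (m(C) = ((-4*C**2)*(C + 17))/2 = ((-4*C**2)*(17 + C))/2 = (-4*C**2*(17 + C))/2 = -2*C**2*(17 + C))
(-37 + m(X))*33 = (-37 + 2*81**2*(-17 - 1*81))*33 = (-37 + 2*6561*(-17 - 81))*33 = (-37 + 2*6561*(-98))*33 = (-37 - 1285956)*33 = -1285993*33 = -42437769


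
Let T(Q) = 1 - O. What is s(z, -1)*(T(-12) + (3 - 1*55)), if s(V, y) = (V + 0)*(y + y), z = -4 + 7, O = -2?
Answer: 294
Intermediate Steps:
T(Q) = 3 (T(Q) = 1 - 1*(-2) = 1 + 2 = 3)
z = 3
s(V, y) = 2*V*y (s(V, y) = V*(2*y) = 2*V*y)
s(z, -1)*(T(-12) + (3 - 1*55)) = (2*3*(-1))*(3 + (3 - 1*55)) = -6*(3 + (3 - 55)) = -6*(3 - 52) = -6*(-49) = 294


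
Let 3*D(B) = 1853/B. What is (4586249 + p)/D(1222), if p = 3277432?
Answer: 28828254546/1853 ≈ 1.5558e+7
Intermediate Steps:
D(B) = 1853/(3*B) (D(B) = (1853/B)/3 = 1853/(3*B))
(4586249 + p)/D(1222) = (4586249 + 3277432)/(((1853/3)/1222)) = 7863681/(((1853/3)*(1/1222))) = 7863681/(1853/3666) = 7863681*(3666/1853) = 28828254546/1853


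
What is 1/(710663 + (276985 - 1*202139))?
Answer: 1/785509 ≈ 1.2731e-6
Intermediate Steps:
1/(710663 + (276985 - 1*202139)) = 1/(710663 + (276985 - 202139)) = 1/(710663 + 74846) = 1/785509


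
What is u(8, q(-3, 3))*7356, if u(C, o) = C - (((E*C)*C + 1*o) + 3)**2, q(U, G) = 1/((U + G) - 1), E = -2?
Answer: -116725008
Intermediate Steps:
q(U, G) = 1/(-1 + G + U) (q(U, G) = 1/((G + U) - 1) = 1/(-1 + G + U))
u(C, o) = C - (3 + o - 2*C**2)**2 (u(C, o) = C - (((-2*C)*C + 1*o) + 3)**2 = C - ((-2*C**2 + o) + 3)**2 = C - ((o - 2*C**2) + 3)**2 = C - (3 + o - 2*C**2)**2)
u(8, q(-3, 3))*7356 = (8 - (3 + 1/(-1 + 3 - 3) - 2*8**2)**2)*7356 = (8 - (3 + 1/(-1) - 2*64)**2)*7356 = (8 - (3 - 1 - 128)**2)*7356 = (8 - 1*(-126)**2)*7356 = (8 - 1*15876)*7356 = (8 - 15876)*7356 = -15868*7356 = -116725008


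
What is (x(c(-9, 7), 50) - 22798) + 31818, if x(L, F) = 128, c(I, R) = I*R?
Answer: 9148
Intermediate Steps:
(x(c(-9, 7), 50) - 22798) + 31818 = (128 - 22798) + 31818 = -22670 + 31818 = 9148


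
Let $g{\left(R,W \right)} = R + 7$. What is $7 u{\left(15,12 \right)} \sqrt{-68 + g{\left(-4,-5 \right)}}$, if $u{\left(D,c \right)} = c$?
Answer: $84 i \sqrt{65} \approx 677.23 i$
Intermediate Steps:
$g{\left(R,W \right)} = 7 + R$
$7 u{\left(15,12 \right)} \sqrt{-68 + g{\left(-4,-5 \right)}} = 7 \cdot 12 \sqrt{-68 + \left(7 - 4\right)} = 84 \sqrt{-68 + 3} = 84 \sqrt{-65} = 84 i \sqrt{65}$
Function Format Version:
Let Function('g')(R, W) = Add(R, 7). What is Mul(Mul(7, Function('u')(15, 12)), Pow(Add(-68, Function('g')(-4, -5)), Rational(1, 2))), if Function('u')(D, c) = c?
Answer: Mul(84, I, Pow(65, Rational(1, 2))) ≈ Mul(677.23, I)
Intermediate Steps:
Function('g')(R, W) = Add(7, R)
Mul(Mul(7, Function('u')(15, 12)), Pow(Add(-68, Function('g')(-4, -5)), Rational(1, 2))) = Mul(Mul(7, 12), Pow(Add(-68, Add(7, -4)), Rational(1, 2))) = Mul(84, Pow(Add(-68, 3), Rational(1, 2))) = Mul(84, Pow(-65, Rational(1, 2))) = Mul(84, Mul(I, Pow(65, Rational(1, 2)))) = Mul(84, I, Pow(65, Rational(1, 2)))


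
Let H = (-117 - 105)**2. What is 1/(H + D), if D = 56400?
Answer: 1/105684 ≈ 9.4622e-6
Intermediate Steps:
H = 49284 (H = (-222)**2 = 49284)
1/(H + D) = 1/(49284 + 56400) = 1/105684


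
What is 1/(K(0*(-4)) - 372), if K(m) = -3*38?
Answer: -1/486 ≈ -0.0020576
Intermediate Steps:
K(m) = -114
1/(K(0*(-4)) - 372) = 1/(-114 - 372) = 1/(-486) = -1/486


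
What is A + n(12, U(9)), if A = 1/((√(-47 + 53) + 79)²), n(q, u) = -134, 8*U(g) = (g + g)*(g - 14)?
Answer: -5209273903/38875225 - 158*√6/38875225 ≈ -134.00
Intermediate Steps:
U(g) = g*(-14 + g)/4 (U(g) = ((g + g)*(g - 14))/8 = ((2*g)*(-14 + g))/8 = (2*g*(-14 + g))/8 = g*(-14 + g)/4)
A = (79 + √6)⁻² (A = 1/((√6 + 79)²) = 1/((79 + √6)²) = (79 + √6)⁻² ≈ 0.00015074)
A + n(12, U(9)) = (79 + √6)⁻² - 134 = -134 + (79 + √6)⁻²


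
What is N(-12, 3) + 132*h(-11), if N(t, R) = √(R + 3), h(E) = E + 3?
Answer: -1056 + √6 ≈ -1053.6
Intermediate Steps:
h(E) = 3 + E
N(t, R) = √(3 + R)
N(-12, 3) + 132*h(-11) = √(3 + 3) + 132*(3 - 11) = √6 + 132*(-8) = √6 - 1056 = -1056 + √6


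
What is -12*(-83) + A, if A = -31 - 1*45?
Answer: 920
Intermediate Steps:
A = -76 (A = -31 - 45 = -76)
-12*(-83) + A = -12*(-83) - 76 = 996 - 76 = 920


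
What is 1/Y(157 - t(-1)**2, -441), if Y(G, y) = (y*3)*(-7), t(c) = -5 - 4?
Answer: 1/9261 ≈ 0.00010798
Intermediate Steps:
t(c) = -9
Y(G, y) = -21*y (Y(G, y) = (3*y)*(-7) = -21*y)
1/Y(157 - t(-1)**2, -441) = 1/(-21*(-441)) = 1/9261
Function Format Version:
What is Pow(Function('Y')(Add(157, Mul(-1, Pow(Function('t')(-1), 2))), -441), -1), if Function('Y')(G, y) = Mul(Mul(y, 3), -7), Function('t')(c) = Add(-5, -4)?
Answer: Rational(1, 9261) ≈ 0.00010798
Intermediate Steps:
Function('t')(c) = -9
Function('Y')(G, y) = Mul(-21, y) (Function('Y')(G, y) = Mul(Mul(3, y), -7) = Mul(-21, y))
Pow(Function('Y')(Add(157, Mul(-1, Pow(Function('t')(-1), 2))), -441), -1) = Pow(Mul(-21, -441), -1) = Pow(9261, -1) = Rational(1, 9261)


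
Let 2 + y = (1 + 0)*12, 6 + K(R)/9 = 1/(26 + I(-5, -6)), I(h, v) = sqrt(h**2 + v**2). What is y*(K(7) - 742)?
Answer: -326204/41 - 6*sqrt(61)/41 ≈ -7957.3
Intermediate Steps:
K(R) = -54 + 9/(26 + sqrt(61)) (K(R) = -54 + 9/(26 + sqrt((-5)**2 + (-6)**2)) = -54 + 9/(26 + sqrt(25 + 36)) = -54 + 9/(26 + sqrt(61)))
y = 10 (y = -2 + (1 + 0)*12 = -2 + 1*12 = -2 + 12 = 10)
y*(K(7) - 742) = 10*((-10992/205 - 3*sqrt(61)/205) - 742) = 10*(-163102/205 - 3*sqrt(61)/205) = -326204/41 - 6*sqrt(61)/41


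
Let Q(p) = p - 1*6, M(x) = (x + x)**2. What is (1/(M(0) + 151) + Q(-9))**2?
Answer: 5125696/22801 ≈ 224.80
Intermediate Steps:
M(x) = 4*x**2 (M(x) = (2*x)**2 = 4*x**2)
Q(p) = -6 + p (Q(p) = p - 6 = -6 + p)
(1/(M(0) + 151) + Q(-9))**2 = (1/(4*0**2 + 151) + (-6 - 9))**2 = (1/(4*0 + 151) - 15)**2 = (1/(0 + 151) - 15)**2 = (1/151 - 15)**2 = (-2264/151)**2 = 5125696/22801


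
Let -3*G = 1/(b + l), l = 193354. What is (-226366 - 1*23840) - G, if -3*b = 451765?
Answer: -32100679181/128297 ≈ -2.5021e+5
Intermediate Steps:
b = -451765/3 (b = -⅓*451765 = -451765/3 ≈ -1.5059e+5)
G = -1/128297 (G = -1/(3*(-451765/3 + 193354)) = -1/(3*128297/3) = -⅓*3/128297 = -1/128297 ≈ -7.7944e-6)
(-226366 - 1*23840) - G = (-226366 - 1*23840) - 1*(-1/128297) = (-226366 - 23840) + 1/128297 = -250206 + 1/128297 = -32100679181/128297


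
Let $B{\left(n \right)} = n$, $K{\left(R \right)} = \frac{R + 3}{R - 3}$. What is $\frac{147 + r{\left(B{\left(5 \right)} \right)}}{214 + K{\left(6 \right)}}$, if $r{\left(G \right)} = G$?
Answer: $\frac{152}{217} \approx 0.70046$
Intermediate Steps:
$K{\left(R \right)} = \frac{3 + R}{-3 + R}$
$\frac{147 + r{\left(B{\left(5 \right)} \right)}}{214 + K{\left(6 \right)}} = \frac{147 + 5}{214 + \frac{3 + 6}{-3 + 6}} = \frac{152}{214 + \frac{1}{3} \cdot 9} = \frac{152}{214 + 3} = \frac{152}{217}$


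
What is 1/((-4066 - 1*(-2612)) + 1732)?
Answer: 1/278 ≈ 0.0035971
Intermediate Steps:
1/((-4066 - 1*(-2612)) + 1732) = 1/((-4066 + 2612) + 1732) = 1/(-1454 + 1732) = 1/278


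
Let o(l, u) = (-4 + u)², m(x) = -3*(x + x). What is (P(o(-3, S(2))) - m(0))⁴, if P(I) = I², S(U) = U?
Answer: 65536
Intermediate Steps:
m(x) = -6*x
(P(o(-3, S(2))) - m(0))⁴ = (((-4 + 2)²)² - (-6)*0)⁴ = (((-2)²)² - 1*0)⁴ = (4² + 0)⁴ = (16 + 0)⁴ = 16⁴ = 65536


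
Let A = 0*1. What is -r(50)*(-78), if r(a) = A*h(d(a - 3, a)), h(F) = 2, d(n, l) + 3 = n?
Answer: 0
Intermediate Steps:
A = 0
d(n, l) = -3 + n
r(a) = 0 (r(a) = 0*2 = 0)
-r(50)*(-78) = -0*(-78) = -1*0 = 0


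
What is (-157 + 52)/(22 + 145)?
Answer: -105/167 ≈ -0.62874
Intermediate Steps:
(-157 + 52)/(22 + 145) = -105/167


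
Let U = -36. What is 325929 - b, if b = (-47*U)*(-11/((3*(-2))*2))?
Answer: 324378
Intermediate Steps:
b = 1551 (b = (-47*(-36))*(-11/((3*(-2))*2)) = 1692*(-11/((-6*2))) = 1692*(-11/(-12)) = 1692*(-11*(-1/12)) = 1692*(11/12) = 1551)
325929 - b = 325929 - 1*1551 = 325929 - 1551 = 324378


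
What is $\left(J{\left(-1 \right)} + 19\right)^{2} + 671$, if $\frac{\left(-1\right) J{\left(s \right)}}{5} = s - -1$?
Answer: $1032$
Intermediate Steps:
$J{\left(s \right)} = -5 - 5 s$ ($J{\left(s \right)} = - 5 \left(s - -1\right) = - 5 \left(s + 1\right) = - 5 \left(1 + s\right) = -5 - 5 s$)
$\left(J{\left(-1 \right)} + 19\right)^{2} + 671 = \left(\left(-5 - -5\right) + 19\right)^{2} + 671 = \left(\left(-5 + 5\right) + 19\right)^{2} + 671 = \left(0 + 19\right)^{2} + 671 = 19^{2} + 671 = 361 + 671 = 1032$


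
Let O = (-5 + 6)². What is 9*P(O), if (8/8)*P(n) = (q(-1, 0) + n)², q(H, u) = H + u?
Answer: 0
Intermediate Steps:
O = 1 (O = 1² = 1)
P(n) = (-1 + n)² (P(n) = ((-1 + 0) + n)² = (-1 + n)²)
9*P(O) = 9*(-1 + 1)² = 9*0² = 9*0 = 0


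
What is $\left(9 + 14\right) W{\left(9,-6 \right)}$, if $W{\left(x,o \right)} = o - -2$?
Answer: $-92$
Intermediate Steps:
$W{\left(x,o \right)} = 2 + o$ ($W{\left(x,o \right)} = o + 2 = 2 + o$)
$\left(9 + 14\right) W{\left(9,-6 \right)} = \left(9 + 14\right) \left(2 - 6\right) = 23 \left(-4\right) = -92$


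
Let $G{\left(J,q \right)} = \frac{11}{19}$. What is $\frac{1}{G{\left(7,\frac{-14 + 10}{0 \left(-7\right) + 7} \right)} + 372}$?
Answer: $\frac{19}{7079} \approx 0.002684$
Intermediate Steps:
$G{\left(J,q \right)} = \frac{11}{19}$ ($G{\left(J,q \right)} = 11 \cdot \frac{1}{19} = \frac{11}{19}$)
$\frac{1}{G{\left(7,\frac{-14 + 10}{0 \left(-7\right) + 7} \right)} + 372} = \frac{1}{\frac{11}{19} + 372} = \frac{1}{\frac{7079}{19}} = \frac{19}{7079}$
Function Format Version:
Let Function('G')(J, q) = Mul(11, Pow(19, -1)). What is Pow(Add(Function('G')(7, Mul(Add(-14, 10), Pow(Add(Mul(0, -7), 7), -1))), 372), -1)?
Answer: Rational(19, 7079) ≈ 0.0026840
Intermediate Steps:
Function('G')(J, q) = Rational(11, 19) (Function('G')(J, q) = Mul(11, Rational(1, 19)) = Rational(11, 19))
Pow(Add(Function('G')(7, Mul(Add(-14, 10), Pow(Add(Mul(0, -7), 7), -1))), 372), -1) = Pow(Add(Rational(11, 19), 372), -1) = Pow(Rational(7079, 19), -1) = Rational(19, 7079)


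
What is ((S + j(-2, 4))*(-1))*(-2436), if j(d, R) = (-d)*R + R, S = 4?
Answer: 38976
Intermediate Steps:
j(d, R) = R - R*d (j(d, R) = -R*d + R = R - R*d)
((S + j(-2, 4))*(-1))*(-2436) = ((4 + 4*(1 - 1*(-2)))*(-1))*(-2436) = ((4 + 4*(1 + 2))*(-1))*(-2436) = ((4 + 4*3)*(-1))*(-2436) = ((4 + 12)*(-1))*(-2436) = (16*(-1))*(-2436) = -16*(-2436) = 38976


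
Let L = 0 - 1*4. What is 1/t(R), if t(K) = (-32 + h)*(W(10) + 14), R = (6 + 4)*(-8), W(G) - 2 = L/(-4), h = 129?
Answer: 1/1649 ≈ 0.00060643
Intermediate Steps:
L = -4 (L = 0 - 4 = -4)
W(G) = 3 (W(G) = 2 - 4/(-4) = 2 - 4*(-¼) = 2 + 1 = 3)
R = -80 (R = 10*(-8) = -80)
t(K) = 1649 (t(K) = (-32 + 129)*(3 + 14) = 97*17 = 1649)
1/t(R) = 1/1649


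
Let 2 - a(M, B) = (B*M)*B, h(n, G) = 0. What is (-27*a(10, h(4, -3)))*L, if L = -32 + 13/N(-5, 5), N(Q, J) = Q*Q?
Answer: 42498/25 ≈ 1699.9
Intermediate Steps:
N(Q, J) = Q²
a(M, B) = 2 - M*B² (a(M, B) = 2 - B*M*B = 2 - M*B²)
L = -787/25 (L = -32 + 13/((-5)²) = -32 + 13/25 = -787/25 ≈ -31.480)
(-27*a(10, h(4, -3)))*L = -27*(2 - 1*10*0²)*(-787/25) = -27*(2 - 1*10*0)*(-787/25) = -27*(2 + 0)*(-787/25) = -27*2*(-787/25) = -54*(-787/25) = 42498/25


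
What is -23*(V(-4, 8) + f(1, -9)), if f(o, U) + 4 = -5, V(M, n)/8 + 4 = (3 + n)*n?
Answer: -15249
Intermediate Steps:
V(M, n) = -32 + 8*n*(3 + n) (V(M, n) = -32 + 8*((3 + n)*n) = -32 + 8*(n*(3 + n)) = -32 + 8*n*(3 + n))
f(o, U) = -9 (f(o, U) = -4 - 5 = -9)
-23*(V(-4, 8) + f(1, -9)) = -23*((-32 + 8*8² + 24*8) - 9) = -23*((-32 + 8*64 + 192) - 9) = -23*((-32 + 512 + 192) - 9) = -23*(672 - 9) = -23*663 = -15249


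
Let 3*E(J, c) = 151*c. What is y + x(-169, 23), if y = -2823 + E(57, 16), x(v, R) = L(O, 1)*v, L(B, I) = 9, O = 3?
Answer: -10616/3 ≈ -3538.7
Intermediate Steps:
E(J, c) = 151*c/3 (E(J, c) = (151*c)/3 = 151*c/3)
x(v, R) = 9*v
y = -6053/3 (y = -2823 + (151/3)*16 = -2823 + 2416/3 = -6053/3 ≈ -2017.7)
y + x(-169, 23) = -6053/3 + 9*(-169) = -6053/3 - 1521 = -10616/3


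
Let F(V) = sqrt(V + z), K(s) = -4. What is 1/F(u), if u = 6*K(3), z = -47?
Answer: -I*sqrt(71)/71 ≈ -0.11868*I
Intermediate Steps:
u = -24 (u = 6*(-4) = -24)
F(V) = sqrt(-47 + V) (F(V) = sqrt(V - 47) = sqrt(-47 + V))
1/F(u) = 1/(sqrt(-47 - 24)) = 1/(sqrt(-71)) = 1/(I*sqrt(71)) = -I*sqrt(71)/71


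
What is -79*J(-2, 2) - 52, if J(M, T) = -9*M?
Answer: -1474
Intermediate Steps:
-79*J(-2, 2) - 52 = -(-711)*(-2) - 52 = -79*18 - 52 = -1422 - 52 = -1474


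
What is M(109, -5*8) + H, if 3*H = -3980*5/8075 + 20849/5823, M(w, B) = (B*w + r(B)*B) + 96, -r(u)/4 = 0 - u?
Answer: 12054451351/5642487 ≈ 2136.4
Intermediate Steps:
r(u) = 4*u (r(u) = -4*(0 - u) = -(-4)*u = 4*u)
M(w, B) = 96 + 4*B² + B*w (M(w, B) = (B*w + (4*B)*B) + 96 = (B*w + 4*B²) + 96 = (4*B² + B*w) + 96 = 96 + 4*B² + B*w)
H = 2099119/5642487 (H = (-3980*5/8075 + 20849/5823)/3 = (-19900*1/8075 + 20849*(1/5823))/3 = (-796/323 + 20849/5823)/3 = (⅓)*(2099119/1880829) = 2099119/5642487 ≈ 0.37202)
M(109, -5*8) + H = (96 + 4*(-5*8)² - 5*8*109) + 2099119/5642487 = (96 + 4*(-40)² - 40*109) + 2099119/5642487 = (96 + 4*1600 - 4360) + 2099119/5642487 = (96 + 6400 - 4360) + 2099119/5642487 = 2136 + 2099119/5642487 = 12054451351/5642487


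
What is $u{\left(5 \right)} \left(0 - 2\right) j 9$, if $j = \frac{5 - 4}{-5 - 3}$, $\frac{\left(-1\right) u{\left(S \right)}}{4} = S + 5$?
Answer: $-90$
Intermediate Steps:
$u{\left(S \right)} = -20 - 4 S$ ($u{\left(S \right)} = - 4 \left(S + 5\right) = - 4 \left(5 + S\right) = -20 - 4 S$)
$j = - \frac{1}{8}$ ($j = 1 \frac{1}{-8} = 1 \left(- \frac{1}{8}\right) = - \frac{1}{8} \approx -0.125$)
$u{\left(5 \right)} \left(0 - 2\right) j 9 = \left(-20 - 20\right) \left(0 - 2\right) \left(- \frac{1}{8}\right) 9 = \left(-20 - 20\right) \left(-2\right) \left(- \frac{1}{8}\right) 9 = \left(-40\right) \left(-2\right) \left(- \frac{1}{8}\right) 9 = 80 \left(- \frac{1}{8}\right) 9 = \left(-10\right) 9 = -90$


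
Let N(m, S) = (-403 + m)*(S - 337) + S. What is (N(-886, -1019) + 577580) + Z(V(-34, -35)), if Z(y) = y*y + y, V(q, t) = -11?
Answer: 2324555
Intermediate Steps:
N(m, S) = S + (-403 + m)*(-337 + S) (N(m, S) = (-403 + m)*(-337 + S) + S = S + (-403 + m)*(-337 + S))
Z(y) = y + y**2 (Z(y) = y**2 + y = y + y**2)
(N(-886, -1019) + 577580) + Z(V(-34, -35)) = ((135811 - 402*(-1019) - 337*(-886) - 1019*(-886)) + 577580) - 11*(1 - 11) = ((135811 + 409638 + 298582 + 902834) + 577580) - 11*(-10) = (1746865 + 577580) + 110 = 2324445 + 110 = 2324555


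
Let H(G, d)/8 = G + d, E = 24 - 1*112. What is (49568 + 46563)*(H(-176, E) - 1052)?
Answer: -304158484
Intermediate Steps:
E = -88 (E = 24 - 112 = -88)
H(G, d) = 8*G + 8*d (H(G, d) = 8*(G + d) = 8*G + 8*d)
(49568 + 46563)*(H(-176, E) - 1052) = (49568 + 46563)*((8*(-176) + 8*(-88)) - 1052) = 96131*((-1408 - 704) - 1052) = 96131*(-2112 - 1052) = 96131*(-3164) = -304158484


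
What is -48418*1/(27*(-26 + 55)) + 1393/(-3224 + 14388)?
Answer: -539447833/8741412 ≈ -61.712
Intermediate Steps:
-48418*1/(27*(-26 + 55)) + 1393/(-3224 + 14388) = -48418/(29*27) + 1393/11164 = -48418/783 + 1393*(1/11164) = -48418*1/783 + 1393/11164 = -48418/783 + 1393/11164 = -539447833/8741412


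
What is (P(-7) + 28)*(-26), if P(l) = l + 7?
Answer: -728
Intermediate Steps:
P(l) = 7 + l
(P(-7) + 28)*(-26) = ((7 - 7) + 28)*(-26) = (0 + 28)*(-26) = 28*(-26) = -728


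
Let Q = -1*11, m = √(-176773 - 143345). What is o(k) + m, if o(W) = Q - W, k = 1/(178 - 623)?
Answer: -4894/445 + I*√320118 ≈ -10.998 + 565.79*I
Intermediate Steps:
m = I*√320118 (m = √(-320118) = I*√320118 ≈ 565.79*I)
Q = -11
k = -1/445 (k = 1/(-445) = -1/445 ≈ -0.0022472)
o(W) = -11 - W
o(k) + m = (-11 - 1*(-1/445)) + I*√320118 = (-11 + 1/445) + I*√320118 = -4894/445 + I*√320118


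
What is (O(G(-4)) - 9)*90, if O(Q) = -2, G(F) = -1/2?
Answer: -990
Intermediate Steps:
G(F) = -½ (G(F) = -1*½ = -½)
(O(G(-4)) - 9)*90 = (-2 - 9)*90 = -11*90 = -990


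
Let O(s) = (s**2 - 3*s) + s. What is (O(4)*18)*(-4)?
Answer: -576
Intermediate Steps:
O(s) = s**2 - 2*s
(O(4)*18)*(-4) = ((4*(-2 + 4))*18)*(-4) = ((4*2)*18)*(-4) = (8*18)*(-4) = 144*(-4) = -576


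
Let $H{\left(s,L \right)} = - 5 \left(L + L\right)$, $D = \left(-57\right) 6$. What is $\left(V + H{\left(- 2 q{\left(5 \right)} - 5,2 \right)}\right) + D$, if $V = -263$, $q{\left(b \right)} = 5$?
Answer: $-625$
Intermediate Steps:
$D = -342$
$H{\left(s,L \right)} = - 10 L$ ($H{\left(s,L \right)} = - 5 \cdot 2 L = - 10 L$)
$\left(V + H{\left(- 2 q{\left(5 \right)} - 5,2 \right)}\right) + D = \left(-263 - 20\right) - 342 = -283 - 342 = -625$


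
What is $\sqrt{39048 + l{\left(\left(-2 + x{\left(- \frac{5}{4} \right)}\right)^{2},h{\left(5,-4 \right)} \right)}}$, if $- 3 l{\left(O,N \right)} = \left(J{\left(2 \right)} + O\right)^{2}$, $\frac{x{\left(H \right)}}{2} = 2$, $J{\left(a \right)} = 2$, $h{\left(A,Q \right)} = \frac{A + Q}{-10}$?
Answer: $2 \sqrt{9759} \approx 197.58$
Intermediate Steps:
$h{\left(A,Q \right)} = - \frac{A}{10} - \frac{Q}{10}$ ($h{\left(A,Q \right)} = \left(A + Q\right) \left(- \frac{1}{10}\right) = - \frac{A}{10} - \frac{Q}{10}$)
$x{\left(H \right)} = 4$ ($x{\left(H \right)} = 2 \cdot 2 = 4$)
$l{\left(O,N \right)} = - \frac{\left(2 + O\right)^{2}}{3}$
$\sqrt{39048 + l{\left(\left(-2 + x{\left(- \frac{5}{4} \right)}\right)^{2},h{\left(5,-4 \right)} \right)}} = \sqrt{39048 - \frac{\left(2 + \left(-2 + 4\right)^{2}\right)^{2}}{3}} = \sqrt{39048 - \frac{\left(2 + 2^{2}\right)^{2}}{3}} = \sqrt{39048 - \frac{\left(2 + 4\right)^{2}}{3}} = \sqrt{39048 - \frac{6^{2}}{3}} = \sqrt{39048 - 12} = \sqrt{39036} = 2 \sqrt{9759}$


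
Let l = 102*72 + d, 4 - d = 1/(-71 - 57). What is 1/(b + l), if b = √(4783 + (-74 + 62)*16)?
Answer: 120389760/884549678081 - 16384*√4591/884549678081 ≈ 0.00013485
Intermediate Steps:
d = 513/128 (d = 4 - 1/(-71 - 57) = 4 - 1/(-128) = 4 - 1*(-1/128) = 4 + 1/128 = 513/128 ≈ 4.0078)
b = √4591 (b = √(4783 - 12*16) = √(4783 - 192) = √4591 ≈ 67.757)
l = 940545/128 (l = 102*72 + 513/128 = 7344 + 513/128 = 940545/128 ≈ 7348.0)
1/(b + l) = 1/(√4591 + 940545/128) = 1/(940545/128 + √4591)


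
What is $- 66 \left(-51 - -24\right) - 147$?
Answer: $1635$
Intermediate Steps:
$- 66 \left(-51 - -24\right) - 147 = - 66 \left(-51 + 24\right) - 147 = \left(-66\right) \left(-27\right) - 147 = 1782 - 147 = 1635$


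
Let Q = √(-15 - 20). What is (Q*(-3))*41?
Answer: -123*I*√35 ≈ -727.68*I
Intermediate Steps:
Q = I*√35 (Q = √(-35) = I*√35 ≈ 5.9161*I)
(Q*(-3))*41 = ((I*√35)*(-3))*41 = -3*I*√35*41 = -123*I*√35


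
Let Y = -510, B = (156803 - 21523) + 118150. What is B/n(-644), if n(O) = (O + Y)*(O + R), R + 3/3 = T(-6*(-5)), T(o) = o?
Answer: 25343/70971 ≈ 0.35709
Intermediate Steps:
R = 29 (R = -1 - 6*(-5) = -1 + 30 = 29)
B = 253430 (B = 135280 + 118150 = 253430)
n(O) = (-510 + O)*(29 + O) (n(O) = (O - 510)*(O + 29) = (-510 + O)*(29 + O))
B/n(-644) = 253430/(-14790 + (-644)**2 - 481*(-644)) = 253430/(-14790 + 414736 + 309764) = 253430/709710 = 253430*(1/709710) = 25343/70971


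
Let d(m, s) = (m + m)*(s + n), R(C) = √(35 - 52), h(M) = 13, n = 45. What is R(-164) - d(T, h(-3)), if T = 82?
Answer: -9512 + I*√17 ≈ -9512.0 + 4.1231*I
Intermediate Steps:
R(C) = I*√17 (R(C) = √(-17) = I*√17)
d(m, s) = 2*m*(45 + s) (d(m, s) = (m + m)*(s + 45) = (2*m)*(45 + s) = 2*m*(45 + s))
R(-164) - d(T, h(-3)) = I*√17 - 2*82*(45 + 13) = I*√17 - 2*82*58 = I*√17 - 1*9512 = I*√17 - 9512 = -9512 + I*√17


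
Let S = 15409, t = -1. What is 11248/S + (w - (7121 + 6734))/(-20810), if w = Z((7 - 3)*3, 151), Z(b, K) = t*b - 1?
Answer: 11783234/8438455 ≈ 1.3964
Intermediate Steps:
Z(b, K) = -1 - b (Z(b, K) = -b - 1 = -1 - b)
w = -13 (w = -1 - (7 - 3)*3 = -1 - 4*3 = -1 - 1*12 = -1 - 12 = -13)
11248/S + (w - (7121 + 6734))/(-20810) = 11248/15409 + (-13 - (7121 + 6734))/(-20810) = 11248*(1/15409) + (-13 - 1*13855)*(-1/20810) = 592/811 + (-13 - 13855)*(-1/20810) = 592/811 - 13868*(-1/20810) = 592/811 + 6934/10405 = 11783234/8438455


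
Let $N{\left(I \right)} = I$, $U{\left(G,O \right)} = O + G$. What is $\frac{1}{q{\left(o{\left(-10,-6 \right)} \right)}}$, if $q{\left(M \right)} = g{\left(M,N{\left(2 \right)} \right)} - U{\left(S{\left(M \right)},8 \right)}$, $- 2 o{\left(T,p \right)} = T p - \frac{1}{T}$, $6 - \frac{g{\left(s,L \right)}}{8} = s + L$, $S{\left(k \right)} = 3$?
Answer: $\frac{5}{1307} \approx 0.0038256$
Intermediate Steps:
$U{\left(G,O \right)} = G + O$
$g{\left(s,L \right)} = 48 - 8 L - 8 s$ ($g{\left(s,L \right)} = 48 - 8 \left(s + L\right) = 48 - 8 \left(L + s\right) = 48 - \left(8 L + 8 s\right) = 48 - 8 L - 8 s$)
$o{\left(T,p \right)} = \frac{1}{2 T} - \frac{T p}{2}$ ($o{\left(T,p \right)} = - \frac{T p - \frac{1}{T}}{2} = - \frac{- \frac{1}{T} + T p}{2} = \frac{1}{2 T} - \frac{T p}{2}$)
$q{\left(M \right)} = 21 - 8 M$ ($q{\left(M \right)} = \left(48 - 16 - 8 M\right) - \left(3 + 8\right) = \left(48 - 16 - 8 M\right) - 11 = \left(32 - 8 M\right) - 11 = 21 - 8 M$)
$\frac{1}{q{\left(o{\left(-10,-6 \right)} \right)}} = \frac{1}{21 - 8 \frac{1 - - 6 \left(-10\right)^{2}}{2 \left(-10\right)}} = \frac{1}{21 - 8 \cdot \frac{1}{2} \left(- \frac{1}{10}\right) \left(1 - \left(-6\right) 100\right)} = \frac{1}{21 - 8 \cdot \frac{1}{2} \left(- \frac{1}{10}\right) \left(1 + 600\right)} = \frac{1}{21 - 8 \cdot \frac{1}{2} \left(- \frac{1}{10}\right) 601} = \frac{1}{21 - - \frac{1202}{5}} = \frac{1}{21 + \frac{1202}{5}} = \frac{1}{\frac{1307}{5}} = \frac{5}{1307}$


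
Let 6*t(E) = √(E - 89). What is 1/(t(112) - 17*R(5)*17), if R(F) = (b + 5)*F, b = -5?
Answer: 6*√23/23 ≈ 1.2511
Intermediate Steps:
t(E) = √(-89 + E)/6 (t(E) = √(E - 89)/6 = √(-89 + E)/6)
R(F) = 0 (R(F) = (-5 + 5)*F = 0*F = 0)
1/(t(112) - 17*R(5)*17) = 1/(√(-89 + 112)/6 - 17*0*17) = 1/(√23/6 + 0*17) = 1/(√23/6 + 0) = 1/(√23/6) = 6*√23/23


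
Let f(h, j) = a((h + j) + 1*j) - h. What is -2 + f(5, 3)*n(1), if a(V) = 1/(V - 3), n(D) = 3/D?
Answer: -133/8 ≈ -16.625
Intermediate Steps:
a(V) = 1/(-3 + V)
f(h, j) = 1/(-3 + h + 2*j) - h (f(h, j) = 1/(-3 + ((h + j) + 1*j)) - h = 1/(-3 + ((h + j) + j)) - h = 1/(-3 + (h + 2*j)) - h = 1/(-3 + h + 2*j) - h)
-2 + f(5, 3)*n(1) = -2 + (1/(-3 + 5 + 2*3) - 1*5)*(3/1) = -2 + (1/(-3 + 5 + 6) - 5)*(3*1) = -2 + (1/8 - 5)*3 = -2 + (⅛ - 5)*3 = -2 - 39/8*3 = -2 - 117/8 = -133/8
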